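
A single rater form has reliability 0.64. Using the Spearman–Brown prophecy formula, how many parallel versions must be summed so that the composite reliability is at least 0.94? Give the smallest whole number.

k ≥ ρ*(1−ρ₁)/(ρ₁(1−ρ*)) = 0.94·0.36 / (0.64·0.06) = 8.812.
Smallest integer k = 9.

9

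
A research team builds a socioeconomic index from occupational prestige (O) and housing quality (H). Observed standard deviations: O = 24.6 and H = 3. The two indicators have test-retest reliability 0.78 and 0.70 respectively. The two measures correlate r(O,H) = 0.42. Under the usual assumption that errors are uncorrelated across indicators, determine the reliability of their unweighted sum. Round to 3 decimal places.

Var(O+H) = 24.6² + 3² + 2·[24.6·3·0.42] = 614.16 + 61.992 = 676.152.
Because errors are independent across components, Cov(Tᵢ,Tⱼ) = Cov(Xᵢ,Xⱼ); the off-diagonal part of the true-score variance is the same as above.
True-score variance = [24.6²·0.78 + 3²·0.70] + 61.992 = 478.325 + 61.992 = 540.317.
Reliability = 540.317 / 676.152 = 0.799.

0.799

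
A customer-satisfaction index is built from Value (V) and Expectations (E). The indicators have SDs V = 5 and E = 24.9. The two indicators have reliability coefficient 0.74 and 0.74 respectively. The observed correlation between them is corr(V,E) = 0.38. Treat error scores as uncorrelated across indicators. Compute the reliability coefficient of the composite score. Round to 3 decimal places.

0.773

Var(V+E) = 5² + 24.9² + 2·[5·24.9·0.38] = 645.01 + 94.62 = 739.63.
With uncorrelated errors the cross-covariances are all true-score covariance, so they carry over unchanged; only the diagonal terms shrink to ρᵢσᵢ².
True-score variance = [5²·0.74 + 24.9²·0.74] + 94.62 = 477.307 + 94.62 = 571.927.
Reliability = 571.927 / 739.63 = 0.773.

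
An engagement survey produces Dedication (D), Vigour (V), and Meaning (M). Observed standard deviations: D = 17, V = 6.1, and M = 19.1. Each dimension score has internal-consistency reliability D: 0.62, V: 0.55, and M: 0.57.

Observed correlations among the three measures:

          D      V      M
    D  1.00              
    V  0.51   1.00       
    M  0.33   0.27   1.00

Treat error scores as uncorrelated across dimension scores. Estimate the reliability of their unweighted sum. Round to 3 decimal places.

Var(D+V+M) = 17² + 6.1² + 19.1² + 2·[17·6.1·0.51 + 17·19.1·0.33 + 6.1·19.1·0.27] = 691.02 + 382.991 = 1074.01.
Under uncorrelated errors the observed covariances equal the true-score covariances, so only the own-variance terms attenuate.
True-score variance = [17²·0.62 + 6.1²·0.55 + 19.1²·0.57] + 382.991 = 407.587 + 382.991 = 790.579.
Reliability = 790.579 / 1074.01 = 0.736.

0.736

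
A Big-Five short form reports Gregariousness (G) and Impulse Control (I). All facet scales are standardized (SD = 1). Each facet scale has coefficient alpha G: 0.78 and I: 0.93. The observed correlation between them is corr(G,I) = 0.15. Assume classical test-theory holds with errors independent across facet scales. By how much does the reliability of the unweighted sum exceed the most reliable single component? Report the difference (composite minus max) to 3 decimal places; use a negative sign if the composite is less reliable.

-0.056

Var(sum) = 2 + 0.3 = 2.3; true-score variance = 1.71 + 0.3 = 2.01; composite reliability = 0.8739.
Max component reliability = 0.9300.
Difference = 0.8739 − 0.9300 = -0.056.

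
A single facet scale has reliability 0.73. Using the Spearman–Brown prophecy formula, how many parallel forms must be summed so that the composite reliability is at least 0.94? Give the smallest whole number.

k ≥ ρ*(1−ρ₁)/(ρ₁(1−ρ*)) = 0.94·0.27 / (0.73·0.06) = 5.795.
Smallest integer k = 6.

6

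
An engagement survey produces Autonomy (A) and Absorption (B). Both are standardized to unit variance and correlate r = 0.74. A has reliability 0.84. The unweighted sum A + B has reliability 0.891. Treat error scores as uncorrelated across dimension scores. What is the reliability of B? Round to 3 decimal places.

0.781

Var(A+B) = 2 + 2·0.74 = 3.480.
True-score variance = ρ_A + ρ_B + 2·0.74, so 0.891 = (0.84 + ρ_B + 1.48) / 3.480.
ρ_B = 0.891·3.480 − 0.84 − 1.48 = 0.781.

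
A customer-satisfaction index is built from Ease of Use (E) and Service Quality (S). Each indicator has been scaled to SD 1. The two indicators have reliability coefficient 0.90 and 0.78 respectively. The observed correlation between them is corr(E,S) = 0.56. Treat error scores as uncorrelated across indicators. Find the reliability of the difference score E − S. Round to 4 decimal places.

Var(E−S) = 1 + 1 − 2·0.56 = 2 − 1.12 = 0.88.
Because errors are independent across components, Cov(Tᵢ,Tⱼ) = Cov(Xᵢ,Xⱼ); the off-diagonal part of the true-score variance is the same as above.
True-score variance = [0.90 + 0.78] − 1.12 = 1.68 − 1.12 = 0.56.
Reliability = 0.56 / 0.88 = 0.6364.

0.6364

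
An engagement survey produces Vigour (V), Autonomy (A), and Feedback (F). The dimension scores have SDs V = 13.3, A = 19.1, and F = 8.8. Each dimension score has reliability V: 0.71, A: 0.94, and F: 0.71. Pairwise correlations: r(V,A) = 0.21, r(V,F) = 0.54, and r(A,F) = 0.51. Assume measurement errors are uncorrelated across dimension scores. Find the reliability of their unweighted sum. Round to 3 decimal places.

Var(V+A+F) = 13.3² + 19.1² + 8.8² + 2·[13.3·19.1·0.21 + 13.3·8.8·0.54 + 19.1·8.8·0.51] = 619.14 + 404.537 = 1023.68.
Because errors are independent across components, Cov(Tᵢ,Tⱼ) = Cov(Xᵢ,Xⱼ); the off-diagonal part of the true-score variance is the same as above.
True-score variance = [13.3²·0.71 + 19.1²·0.94 + 8.8²·0.71] + 404.537 = 523.496 + 404.537 = 928.033.
Reliability = 928.033 / 1023.68 = 0.907.

0.907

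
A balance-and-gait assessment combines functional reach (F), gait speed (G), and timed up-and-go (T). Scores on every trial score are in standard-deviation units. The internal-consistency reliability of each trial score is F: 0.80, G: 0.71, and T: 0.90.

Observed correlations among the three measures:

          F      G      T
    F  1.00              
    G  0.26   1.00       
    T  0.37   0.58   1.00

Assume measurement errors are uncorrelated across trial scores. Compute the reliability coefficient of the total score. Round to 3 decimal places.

0.891

Var(F+G+T) = 3 + 2·[0.26 + 0.37 + 0.58] = 3 + 2.42 = 5.42.
Because errors are independent across components, Cov(Tᵢ,Tⱼ) = Cov(Xᵢ,Xⱼ); the off-diagonal part of the true-score variance is the same as above.
True-score variance = [0.80 + 0.71 + 0.90] + 2.42 = 2.41 + 2.42 = 4.83.
Reliability = 4.83 / 5.42 = 0.891.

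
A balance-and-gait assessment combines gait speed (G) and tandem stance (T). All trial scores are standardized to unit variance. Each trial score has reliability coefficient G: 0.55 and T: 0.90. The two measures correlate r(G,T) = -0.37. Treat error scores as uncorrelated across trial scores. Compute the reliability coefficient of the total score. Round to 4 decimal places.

Var(G+T) = 2 + 2·[(-0.37)] = 2 − 0.74 = 1.26.
Under uncorrelated errors the observed covariances equal the true-score covariances, so only the own-variance terms attenuate.
True-score variance = [0.55 + 0.90] − 0.74 = 1.45 − 0.74 = 0.71.
Reliability = 0.71 / 1.26 = 0.5635.

0.5635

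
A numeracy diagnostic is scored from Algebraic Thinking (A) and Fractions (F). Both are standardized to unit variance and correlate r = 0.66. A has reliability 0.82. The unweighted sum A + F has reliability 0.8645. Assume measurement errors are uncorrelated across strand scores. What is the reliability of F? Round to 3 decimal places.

Var(A+F) = 2 + 2·0.66 = 3.320.
True-score variance = ρ_A + ρ_F + 2·0.66, so 0.8645 = (0.82 + ρ_F + 1.32) / 3.320.
ρ_F = 0.8645·3.320 − 0.82 − 1.32 = 0.730.

0.730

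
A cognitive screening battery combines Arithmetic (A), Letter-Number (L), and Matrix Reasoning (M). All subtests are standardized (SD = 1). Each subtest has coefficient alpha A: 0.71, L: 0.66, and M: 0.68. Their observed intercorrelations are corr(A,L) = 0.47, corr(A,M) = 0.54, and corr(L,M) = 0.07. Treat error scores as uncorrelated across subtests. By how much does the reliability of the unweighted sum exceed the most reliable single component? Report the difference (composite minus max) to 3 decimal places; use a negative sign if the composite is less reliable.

Var(sum) = 3 + 2.16 = 5.16; true-score variance = 2.05 + 2.16 = 4.21; composite reliability = 0.8159.
Max component reliability = 0.7100.
Difference = 0.8159 − 0.7100 = 0.106.

0.106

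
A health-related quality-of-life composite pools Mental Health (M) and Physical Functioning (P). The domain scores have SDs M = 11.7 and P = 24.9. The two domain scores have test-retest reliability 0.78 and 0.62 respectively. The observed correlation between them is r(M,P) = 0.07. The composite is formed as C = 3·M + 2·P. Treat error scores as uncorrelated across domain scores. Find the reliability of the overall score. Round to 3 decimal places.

Var(C) = 3²·11.7² + 2²·24.9² + 2·[6·11.7·24.9·0.07] = 3712.05 + 244.717 = 3956.77.
Under uncorrelated errors the observed covariances equal the true-score covariances, so only the own-variance terms attenuate.
True-score variance = [3²·11.7²·0.78 + 2²·24.9²·0.62] + 244.717 = 2498.59 + 244.717 = 2743.31.
Reliability = 2743.31 / 3956.77 = 0.693.

0.693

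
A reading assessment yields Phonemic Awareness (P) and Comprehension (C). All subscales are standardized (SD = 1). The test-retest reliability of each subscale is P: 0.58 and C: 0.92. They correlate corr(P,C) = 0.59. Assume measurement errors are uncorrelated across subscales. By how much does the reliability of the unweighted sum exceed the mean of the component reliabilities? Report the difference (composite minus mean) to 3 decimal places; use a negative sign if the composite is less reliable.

Var(sum) = 2 + 1.18 = 3.18; true-score variance = 1.5 + 1.18 = 2.68; composite reliability = 0.8428.
Mean component reliability = 0.7500.
Difference = 0.8428 − 0.7500 = 0.093.

0.093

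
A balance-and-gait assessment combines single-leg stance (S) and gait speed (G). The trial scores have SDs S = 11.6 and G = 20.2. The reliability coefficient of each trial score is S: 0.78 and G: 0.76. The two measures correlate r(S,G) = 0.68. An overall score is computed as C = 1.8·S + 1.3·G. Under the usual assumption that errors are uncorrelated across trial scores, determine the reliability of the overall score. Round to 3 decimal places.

0.860

Var(C) = 1.8²·11.6² + 1.3²·20.2² + 2·[2.34·11.6·20.2·0.68] = 1125.56 + 745.7 = 1871.26.
With uncorrelated errors the cross-covariances are all true-score covariance, so they carry over unchanged; only the diagonal terms shrink to ρᵢσᵢ².
True-score variance = [1.8²·11.6²·0.78 + 1.3²·20.2²·0.76] + 745.7 = 864.147 + 745.7 = 1609.85.
Reliability = 1609.85 / 1871.26 = 0.860.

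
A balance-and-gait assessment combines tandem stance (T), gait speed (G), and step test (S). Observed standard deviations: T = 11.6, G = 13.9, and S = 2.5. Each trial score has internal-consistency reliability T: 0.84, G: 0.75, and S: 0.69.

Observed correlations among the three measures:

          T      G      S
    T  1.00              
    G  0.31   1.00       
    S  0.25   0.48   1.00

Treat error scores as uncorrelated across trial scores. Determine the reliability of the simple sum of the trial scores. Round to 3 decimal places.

0.851

Var(T+G+S) = 11.6² + 13.9² + 2.5² + 2·[11.6·13.9·0.31 + 11.6·2.5·0.25 + 13.9·2.5·0.48] = 334.02 + 147.829 = 481.849.
With uncorrelated errors the cross-covariances are all true-score covariance, so they carry over unchanged; only the diagonal terms shrink to ρᵢσᵢ².
True-score variance = [11.6²·0.84 + 13.9²·0.75 + 2.5²·0.69] + 147.829 = 262.25 + 147.829 = 410.079.
Reliability = 410.079 / 481.849 = 0.851.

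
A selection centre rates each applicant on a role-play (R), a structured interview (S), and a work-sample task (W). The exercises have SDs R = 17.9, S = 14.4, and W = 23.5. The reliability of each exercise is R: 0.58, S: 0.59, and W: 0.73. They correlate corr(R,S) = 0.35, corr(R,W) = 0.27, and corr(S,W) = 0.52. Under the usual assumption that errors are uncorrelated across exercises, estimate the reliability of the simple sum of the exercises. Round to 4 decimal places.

0.7996

Var(R+S+W) = 17.9² + 14.4² + 23.5² + 2·[17.9·14.4·0.35 + 17.9·23.5·0.27 + 14.4·23.5·0.52] = 1080.02 + 759.519 = 1839.54.
With uncorrelated errors the cross-covariances are all true-score covariance, so they carry over unchanged; only the diagonal terms shrink to ρᵢσᵢ².
True-score variance = [17.9²·0.58 + 14.4²·0.59 + 23.5²·0.73] + 759.519 = 711.323 + 759.519 = 1470.84.
Reliability = 1470.84 / 1839.54 = 0.7996.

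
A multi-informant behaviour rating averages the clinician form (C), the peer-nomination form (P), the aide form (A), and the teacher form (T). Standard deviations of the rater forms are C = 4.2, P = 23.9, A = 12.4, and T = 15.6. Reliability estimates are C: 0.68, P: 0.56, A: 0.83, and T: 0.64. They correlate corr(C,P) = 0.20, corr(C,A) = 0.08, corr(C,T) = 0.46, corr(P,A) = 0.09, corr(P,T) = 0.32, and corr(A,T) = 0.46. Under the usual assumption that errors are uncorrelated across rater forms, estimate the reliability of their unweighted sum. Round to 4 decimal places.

0.7631

Var(C+P+A+T) = 4.2² + 23.9² + 12.4² + 15.6² + 2·[4.2·23.9·0.20 + 4.2·12.4·0.08 + 4.2·15.6·0.46 + 23.9·12.4·0.09 + 23.9·15.6·0.32 + 12.4·15.6·0.46] = 985.97 + 578.69 = 1564.66.
Because errors are independent across components, Cov(Tᵢ,Tⱼ) = Cov(Xᵢ,Xⱼ); the off-diagonal part of the true-score variance is the same as above.
True-score variance = [4.2²·0.68 + 23.9²·0.56 + 12.4²·0.83 + 15.6²·0.64] + 578.69 = 615.244 + 578.69 = 1193.93.
Reliability = 1193.93 / 1564.66 = 0.7631.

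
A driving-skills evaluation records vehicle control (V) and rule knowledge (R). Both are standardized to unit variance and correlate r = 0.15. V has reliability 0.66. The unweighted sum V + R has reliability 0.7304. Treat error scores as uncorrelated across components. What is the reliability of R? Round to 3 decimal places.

0.720

Var(V+R) = 2 + 2·0.15 = 2.300.
True-score variance = ρ_V + ρ_R + 2·0.15, so 0.7304 = (0.66 + ρ_R + 0.30) / 2.300.
ρ_R = 0.7304·2.300 − 0.66 − 0.30 = 0.720.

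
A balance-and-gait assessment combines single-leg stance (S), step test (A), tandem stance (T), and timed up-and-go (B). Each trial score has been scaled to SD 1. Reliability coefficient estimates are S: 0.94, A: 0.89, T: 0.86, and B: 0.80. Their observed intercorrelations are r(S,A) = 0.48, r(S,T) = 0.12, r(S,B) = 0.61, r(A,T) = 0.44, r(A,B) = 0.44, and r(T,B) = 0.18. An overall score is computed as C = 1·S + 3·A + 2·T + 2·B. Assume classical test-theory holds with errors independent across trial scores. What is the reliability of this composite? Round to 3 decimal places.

0.933

Var(C) = 1 + 3² + 2² + 2² + 2·[3·0.48 + 2·0.12 + 2·0.61 + 6·0.44 + 6·0.44 + 4·0.18] = 18 + 17.8 = 35.8.
Because errors are independent across components, Cov(Tᵢ,Tⱼ) = Cov(Xᵢ,Xⱼ); the off-diagonal part of the true-score variance is the same as above.
True-score variance = [0.94 + 3²·0.89 + 2²·0.86 + 2²·0.80] + 17.8 = 15.59 + 17.8 = 33.39.
Reliability = 33.39 / 35.8 = 0.933.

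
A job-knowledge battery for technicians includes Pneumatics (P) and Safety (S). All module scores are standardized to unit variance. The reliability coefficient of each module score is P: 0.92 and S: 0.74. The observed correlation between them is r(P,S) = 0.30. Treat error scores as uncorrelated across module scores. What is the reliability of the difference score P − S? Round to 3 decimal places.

0.757

Var(P−S) = 1 + 1 − 2·0.30 = 2 − 0.6 = 1.4.
Under uncorrelated errors the observed covariances equal the true-score covariances, so only the own-variance terms attenuate.
True-score variance = [0.92 + 0.74] − 0.6 = 1.66 − 0.6 = 1.06.
Reliability = 1.06 / 1.4 = 0.757.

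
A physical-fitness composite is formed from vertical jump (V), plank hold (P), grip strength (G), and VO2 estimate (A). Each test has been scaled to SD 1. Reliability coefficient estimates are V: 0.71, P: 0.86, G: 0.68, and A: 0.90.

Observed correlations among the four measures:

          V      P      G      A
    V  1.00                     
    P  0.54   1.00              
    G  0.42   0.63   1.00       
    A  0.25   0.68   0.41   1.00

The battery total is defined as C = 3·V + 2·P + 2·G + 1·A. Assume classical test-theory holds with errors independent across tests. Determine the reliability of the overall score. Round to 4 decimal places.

Var(C) = 3² + 2² + 2² + 1 + 2·[6·0.54 + 6·0.42 + 3·0.25 + 4·0.63 + 2·0.68 + 2·0.41] = 18 + 22.42 = 40.42.
Because errors are independent across components, Cov(Tᵢ,Tⱼ) = Cov(Xᵢ,Xⱼ); the off-diagonal part of the true-score variance is the same as above.
True-score variance = [3²·0.71 + 2²·0.86 + 2²·0.68 + 0.90] + 22.42 = 13.45 + 22.42 = 35.87.
Reliability = 35.87 / 40.42 = 0.8874.

0.8874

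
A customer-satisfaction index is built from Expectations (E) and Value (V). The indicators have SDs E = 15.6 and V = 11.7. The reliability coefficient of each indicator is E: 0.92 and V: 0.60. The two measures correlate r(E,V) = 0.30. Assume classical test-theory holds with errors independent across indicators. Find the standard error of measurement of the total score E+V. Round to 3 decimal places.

8.615

Var(total) = 380.25 + 109.512 = 489.762.
True-score variance = 306.025 + 109.512 = 415.537, so reliability = 0.8484.
Error variance = 489.762 − 415.537 = 74.2248; SEM = √74.2248 = 8.615.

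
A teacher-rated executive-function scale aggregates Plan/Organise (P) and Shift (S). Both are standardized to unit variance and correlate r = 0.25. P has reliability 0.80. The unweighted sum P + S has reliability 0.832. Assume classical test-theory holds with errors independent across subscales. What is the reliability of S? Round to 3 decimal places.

Var(P+S) = 2 + 2·0.25 = 2.500.
True-score variance = ρ_P + ρ_S + 2·0.25, so 0.832 = (0.80 + ρ_S + 0.50) / 2.500.
ρ_S = 0.832·2.500 − 0.80 − 0.50 = 0.780.

0.780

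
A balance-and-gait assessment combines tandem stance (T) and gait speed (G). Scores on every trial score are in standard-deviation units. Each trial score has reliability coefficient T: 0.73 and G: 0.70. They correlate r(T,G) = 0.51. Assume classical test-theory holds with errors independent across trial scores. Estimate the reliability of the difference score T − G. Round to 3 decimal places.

0.418

Var(T−G) = 1 + 1 − 2·0.51 = 2 − 1.02 = 0.98.
Because errors are independent across components, Cov(Tᵢ,Tⱼ) = Cov(Xᵢ,Xⱼ); the off-diagonal part of the true-score variance is the same as above.
True-score variance = [0.73 + 0.70] − 1.02 = 1.43 − 1.02 = 0.41.
Reliability = 0.41 / 0.98 = 0.418.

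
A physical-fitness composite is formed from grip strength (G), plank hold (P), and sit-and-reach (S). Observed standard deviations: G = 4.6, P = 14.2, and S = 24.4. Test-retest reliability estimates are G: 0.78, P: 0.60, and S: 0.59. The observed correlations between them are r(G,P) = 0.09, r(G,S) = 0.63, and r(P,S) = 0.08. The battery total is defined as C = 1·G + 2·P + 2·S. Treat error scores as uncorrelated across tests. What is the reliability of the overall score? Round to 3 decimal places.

0.651

Var(C) = 4.6² + 2²·14.2² + 2²·24.4² + 2·[2·4.6·14.2·0.09 + 2·4.6·24.4·0.63 + 4·14.2·24.4·0.08] = 3209.16 + 528.107 = 3737.27.
With uncorrelated errors the cross-covariances are all true-score covariance, so they carry over unchanged; only the diagonal terms shrink to ρᵢσᵢ².
True-score variance = [4.6²·0.78 + 2²·14.2²·0.60 + 2²·24.4²·0.59] + 528.107 = 1905.49 + 528.107 = 2433.6.
Reliability = 2433.6 / 3737.27 = 0.651.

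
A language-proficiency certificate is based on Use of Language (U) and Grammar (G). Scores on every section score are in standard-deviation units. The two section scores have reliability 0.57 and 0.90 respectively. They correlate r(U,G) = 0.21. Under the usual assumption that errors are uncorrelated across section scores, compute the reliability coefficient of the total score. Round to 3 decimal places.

0.781

Var(U+G) = 2 + 2·[0.21] = 2 + 0.42 = 2.42.
With uncorrelated errors the cross-covariances are all true-score covariance, so they carry over unchanged; only the diagonal terms shrink to ρᵢσᵢ².
True-score variance = [0.57 + 0.90] + 0.42 = 1.47 + 0.42 = 1.89.
Reliability = 1.89 / 2.42 = 0.781.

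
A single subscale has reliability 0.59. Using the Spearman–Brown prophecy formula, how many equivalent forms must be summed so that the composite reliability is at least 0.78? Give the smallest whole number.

k ≥ ρ*(1−ρ₁)/(ρ₁(1−ρ*)) = 0.78·0.41 / (0.59·0.22) = 2.464.
Smallest integer k = 3.

3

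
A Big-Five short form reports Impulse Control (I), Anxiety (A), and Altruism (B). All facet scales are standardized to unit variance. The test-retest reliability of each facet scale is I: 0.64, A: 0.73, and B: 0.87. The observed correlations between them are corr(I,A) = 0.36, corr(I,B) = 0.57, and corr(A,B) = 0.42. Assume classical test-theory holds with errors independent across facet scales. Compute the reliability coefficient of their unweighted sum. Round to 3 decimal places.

0.867

Var(I+A+B) = 3 + 2·[0.36 + 0.57 + 0.42] = 3 + 2.7 = 5.7.
Under uncorrelated errors the observed covariances equal the true-score covariances, so only the own-variance terms attenuate.
True-score variance = [0.64 + 0.73 + 0.87] + 2.7 = 2.24 + 2.7 = 4.94.
Reliability = 4.94 / 5.7 = 0.867.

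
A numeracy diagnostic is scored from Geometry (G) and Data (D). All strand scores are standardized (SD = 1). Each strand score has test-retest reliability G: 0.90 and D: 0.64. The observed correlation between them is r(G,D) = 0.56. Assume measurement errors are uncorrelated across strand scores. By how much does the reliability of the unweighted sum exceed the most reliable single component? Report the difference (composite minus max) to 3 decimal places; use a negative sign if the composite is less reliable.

-0.047

Var(sum) = 2 + 1.12 = 3.12; true-score variance = 1.54 + 1.12 = 2.66; composite reliability = 0.8526.
Max component reliability = 0.9000.
Difference = 0.8526 − 0.9000 = -0.047.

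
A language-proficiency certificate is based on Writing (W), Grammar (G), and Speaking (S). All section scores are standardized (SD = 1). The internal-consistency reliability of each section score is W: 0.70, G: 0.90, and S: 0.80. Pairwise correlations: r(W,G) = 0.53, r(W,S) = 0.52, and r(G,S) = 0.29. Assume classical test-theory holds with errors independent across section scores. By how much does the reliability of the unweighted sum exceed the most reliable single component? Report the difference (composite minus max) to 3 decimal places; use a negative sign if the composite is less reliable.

Var(sum) = 3 + 2.68 = 5.68; true-score variance = 2.4 + 2.68 = 5.08; composite reliability = 0.8944.
Max component reliability = 0.9000.
Difference = 0.8944 − 0.9000 = -0.006.

-0.006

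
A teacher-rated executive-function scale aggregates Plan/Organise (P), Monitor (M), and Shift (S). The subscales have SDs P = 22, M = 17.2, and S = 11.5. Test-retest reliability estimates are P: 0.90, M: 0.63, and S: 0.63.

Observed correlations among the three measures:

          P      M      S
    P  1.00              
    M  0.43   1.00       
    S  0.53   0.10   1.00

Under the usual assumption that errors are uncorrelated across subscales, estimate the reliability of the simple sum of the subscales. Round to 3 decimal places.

0.866

Var(P+M+S) = 22² + 17.2² + 11.5² + 2·[22·17.2·0.43 + 22·11.5·0.53 + 17.2·11.5·0.10] = 912.09 + 633.164 = 1545.25.
With uncorrelated errors the cross-covariances are all true-score covariance, so they carry over unchanged; only the diagonal terms shrink to ρᵢσᵢ².
True-score variance = [22²·0.90 + 17.2²·0.63 + 11.5²·0.63] + 633.164 = 705.297 + 633.164 = 1338.46.
Reliability = 1338.46 / 1545.25 = 0.866.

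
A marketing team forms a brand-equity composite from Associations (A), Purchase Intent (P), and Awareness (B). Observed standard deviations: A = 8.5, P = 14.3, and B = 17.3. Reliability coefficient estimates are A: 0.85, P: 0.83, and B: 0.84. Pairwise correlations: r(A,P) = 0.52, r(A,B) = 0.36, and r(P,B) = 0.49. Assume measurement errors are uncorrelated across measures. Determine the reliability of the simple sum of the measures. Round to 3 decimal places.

Var(A+P+B) = 8.5² + 14.3² + 17.3² + 2·[8.5·14.3·0.52 + 8.5·17.3·0.36 + 14.3·17.3·0.49] = 576.03 + 474.73 = 1050.76.
With uncorrelated errors the cross-covariances are all true-score covariance, so they carry over unchanged; only the diagonal terms shrink to ρᵢσᵢ².
True-score variance = [8.5²·0.85 + 14.3²·0.83 + 17.3²·0.84] + 474.73 = 482.543 + 474.73 = 957.273.
Reliability = 957.273 / 1050.76 = 0.911.

0.911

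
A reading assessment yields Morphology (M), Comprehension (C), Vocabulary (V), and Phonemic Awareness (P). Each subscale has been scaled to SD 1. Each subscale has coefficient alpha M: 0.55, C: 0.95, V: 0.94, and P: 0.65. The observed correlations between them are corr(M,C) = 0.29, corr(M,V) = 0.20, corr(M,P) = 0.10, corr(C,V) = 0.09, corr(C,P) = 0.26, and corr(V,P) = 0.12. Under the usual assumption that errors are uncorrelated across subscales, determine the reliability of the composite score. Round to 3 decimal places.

Var(M+C+V+P) = 4 + 2·[0.29 + 0.20 + 0.10 + 0.09 + 0.26 + 0.12] = 4 + 2.12 = 6.12.
Under uncorrelated errors the observed covariances equal the true-score covariances, so only the own-variance terms attenuate.
True-score variance = [0.55 + 0.95 + 0.94 + 0.65] + 2.12 = 3.09 + 2.12 = 5.21.
Reliability = 5.21 / 6.12 = 0.851.

0.851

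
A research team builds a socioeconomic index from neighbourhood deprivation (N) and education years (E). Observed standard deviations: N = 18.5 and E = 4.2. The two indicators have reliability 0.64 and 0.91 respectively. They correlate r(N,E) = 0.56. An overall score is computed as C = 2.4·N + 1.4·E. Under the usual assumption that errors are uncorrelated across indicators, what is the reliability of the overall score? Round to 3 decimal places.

Var(C) = 2.4²·18.5² + 1.4²·4.2² + 2·[3.36·18.5·4.2·0.56] = 2005.93 + 292.401 = 2298.34.
With uncorrelated errors the cross-covariances are all true-score covariance, so they carry over unchanged; only the diagonal terms shrink to ρᵢσᵢ².
True-score variance = [2.4²·18.5²·0.64 + 1.4²·4.2²·0.91] + 292.401 = 1293.13 + 292.401 = 1585.53.
Reliability = 1585.53 / 2298.34 = 0.690.

0.690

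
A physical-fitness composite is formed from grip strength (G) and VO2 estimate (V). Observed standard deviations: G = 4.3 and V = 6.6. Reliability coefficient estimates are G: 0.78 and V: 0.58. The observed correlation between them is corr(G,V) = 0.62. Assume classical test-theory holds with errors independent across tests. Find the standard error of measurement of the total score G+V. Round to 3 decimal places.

4.729

Var(total) = 62.05 + 35.1912 = 97.2412.
True-score variance = 39.687 + 35.1912 = 74.8782, so reliability = 0.7700.
Error variance = 97.2412 − 74.8782 = 22.363; SEM = √22.363 = 4.729.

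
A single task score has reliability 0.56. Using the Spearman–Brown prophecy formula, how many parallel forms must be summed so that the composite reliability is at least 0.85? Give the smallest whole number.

5

k ≥ ρ*(1−ρ₁)/(ρ₁(1−ρ*)) = 0.85·0.44 / (0.56·0.15) = 4.452.
Smallest integer k = 5.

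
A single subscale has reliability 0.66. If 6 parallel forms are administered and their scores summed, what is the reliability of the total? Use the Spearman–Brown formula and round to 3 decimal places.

ρ_k = kρ / (1 + (k−1)ρ) = 6·0.66 / (1 + 5·0.66) = 3.960 / 4.300 = 0.921.

0.921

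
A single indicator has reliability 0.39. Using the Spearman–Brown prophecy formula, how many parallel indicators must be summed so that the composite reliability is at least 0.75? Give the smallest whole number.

5

k ≥ ρ*(1−ρ₁)/(ρ₁(1−ρ*)) = 0.75·0.61 / (0.39·0.25) = 4.692.
Smallest integer k = 5.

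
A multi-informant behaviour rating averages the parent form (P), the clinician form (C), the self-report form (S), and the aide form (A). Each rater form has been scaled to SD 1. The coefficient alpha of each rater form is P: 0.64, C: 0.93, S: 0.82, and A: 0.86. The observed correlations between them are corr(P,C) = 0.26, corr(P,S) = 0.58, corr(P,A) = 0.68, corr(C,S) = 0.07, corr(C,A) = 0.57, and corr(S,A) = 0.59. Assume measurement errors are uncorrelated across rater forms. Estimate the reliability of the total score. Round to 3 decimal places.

0.921

Var(P+C+S+A) = 4 + 2·[0.26 + 0.58 + 0.68 + 0.07 + 0.57 + 0.59] = 4 + 5.5 = 9.5.
Under uncorrelated errors the observed covariances equal the true-score covariances, so only the own-variance terms attenuate.
True-score variance = [0.64 + 0.93 + 0.82 + 0.86] + 5.5 = 3.25 + 5.5 = 8.75.
Reliability = 8.75 / 9.5 = 0.921.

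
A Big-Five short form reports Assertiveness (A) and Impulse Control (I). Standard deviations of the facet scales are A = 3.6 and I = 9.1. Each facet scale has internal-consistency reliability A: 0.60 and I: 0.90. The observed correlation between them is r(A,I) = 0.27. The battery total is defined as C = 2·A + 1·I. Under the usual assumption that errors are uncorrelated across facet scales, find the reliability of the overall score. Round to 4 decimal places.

Var(C) = 2²·3.6² + 9.1² + 2·[2·3.6·9.1·0.27] = 134.65 + 35.3808 = 170.031.
With uncorrelated errors the cross-covariances are all true-score covariance, so they carry over unchanged; only the diagonal terms shrink to ρᵢσᵢ².
True-score variance = [2²·3.6²·0.60 + 9.1²·0.90] + 35.3808 = 105.633 + 35.3808 = 141.014.
Reliability = 141.014 / 170.031 = 0.8293.

0.8293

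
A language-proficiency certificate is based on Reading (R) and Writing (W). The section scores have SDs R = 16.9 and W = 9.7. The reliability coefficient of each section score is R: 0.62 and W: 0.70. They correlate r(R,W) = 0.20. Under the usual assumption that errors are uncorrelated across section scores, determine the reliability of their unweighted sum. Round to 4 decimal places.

0.6929

Var(R+W) = 16.9² + 9.7² + 2·[16.9·9.7·0.20] = 379.7 + 65.572 = 445.272.
Under uncorrelated errors the observed covariances equal the true-score covariances, so only the own-variance terms attenuate.
True-score variance = [16.9²·0.62 + 9.7²·0.70] + 65.572 = 242.941 + 65.572 = 308.513.
Reliability = 308.513 / 445.272 = 0.6929.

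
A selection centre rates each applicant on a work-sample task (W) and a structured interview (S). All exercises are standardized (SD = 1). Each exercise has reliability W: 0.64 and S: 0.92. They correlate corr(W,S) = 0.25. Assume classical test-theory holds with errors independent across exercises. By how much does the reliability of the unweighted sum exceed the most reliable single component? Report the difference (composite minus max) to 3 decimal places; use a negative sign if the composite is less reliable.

Var(sum) = 2 + 0.5 = 2.5; true-score variance = 1.56 + 0.5 = 2.06; composite reliability = 0.8240.
Max component reliability = 0.9200.
Difference = 0.8240 − 0.9200 = -0.096.

-0.096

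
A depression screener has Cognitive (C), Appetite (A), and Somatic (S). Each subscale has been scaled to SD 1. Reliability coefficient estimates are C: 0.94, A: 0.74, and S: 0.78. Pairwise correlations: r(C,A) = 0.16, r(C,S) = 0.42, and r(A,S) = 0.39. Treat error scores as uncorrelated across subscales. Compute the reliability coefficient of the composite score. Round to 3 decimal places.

Var(C+A+S) = 3 + 2·[0.16 + 0.42 + 0.39] = 3 + 1.94 = 4.94.
Because errors are independent across components, Cov(Tᵢ,Tⱼ) = Cov(Xᵢ,Xⱼ); the off-diagonal part of the true-score variance is the same as above.
True-score variance = [0.94 + 0.74 + 0.78] + 1.94 = 2.46 + 1.94 = 4.4.
Reliability = 4.4 / 4.94 = 0.891.

0.891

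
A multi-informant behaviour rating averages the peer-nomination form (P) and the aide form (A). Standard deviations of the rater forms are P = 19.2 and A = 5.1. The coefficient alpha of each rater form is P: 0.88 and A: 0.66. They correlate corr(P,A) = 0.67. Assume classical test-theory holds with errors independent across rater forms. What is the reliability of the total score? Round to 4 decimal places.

0.8991

Var(P+A) = 19.2² + 5.1² + 2·[19.2·5.1·0.67] = 394.65 + 131.213 = 525.863.
Because errors are independent across components, Cov(Tᵢ,Tⱼ) = Cov(Xᵢ,Xⱼ); the off-diagonal part of the true-score variance is the same as above.
True-score variance = [19.2²·0.88 + 5.1²·0.66] + 131.213 = 341.57 + 131.213 = 472.783.
Reliability = 472.783 / 525.863 = 0.8991.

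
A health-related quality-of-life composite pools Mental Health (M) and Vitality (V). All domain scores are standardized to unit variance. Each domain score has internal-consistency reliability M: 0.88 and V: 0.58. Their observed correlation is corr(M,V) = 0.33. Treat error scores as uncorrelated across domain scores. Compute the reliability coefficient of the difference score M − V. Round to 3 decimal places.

0.597

Var(M−V) = 1 + 1 − 2·0.33 = 2 − 0.66 = 1.34.
With uncorrelated errors the cross-covariances are all true-score covariance, so they carry over unchanged; only the diagonal terms shrink to ρᵢσᵢ².
True-score variance = [0.88 + 0.58] − 0.66 = 1.46 − 0.66 = 0.8.
Reliability = 0.8 / 1.34 = 0.597.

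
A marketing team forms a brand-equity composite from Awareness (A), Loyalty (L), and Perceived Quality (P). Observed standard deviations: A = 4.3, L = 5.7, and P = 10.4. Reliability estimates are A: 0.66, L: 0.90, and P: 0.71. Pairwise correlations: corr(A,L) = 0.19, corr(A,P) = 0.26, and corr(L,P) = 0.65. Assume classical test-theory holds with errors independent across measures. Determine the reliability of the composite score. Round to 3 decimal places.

Var(A+L+P) = 4.3² + 5.7² + 10.4² + 2·[4.3·5.7·0.19 + 4.3·10.4·0.26 + 5.7·10.4·0.65] = 159.14 + 109.632 = 268.772.
With uncorrelated errors the cross-covariances are all true-score covariance, so they carry over unchanged; only the diagonal terms shrink to ρᵢσᵢ².
True-score variance = [4.3²·0.66 + 5.7²·0.90 + 10.4²·0.71] + 109.632 = 118.238 + 109.632 = 227.87.
Reliability = 227.87 / 268.772 = 0.848.

0.848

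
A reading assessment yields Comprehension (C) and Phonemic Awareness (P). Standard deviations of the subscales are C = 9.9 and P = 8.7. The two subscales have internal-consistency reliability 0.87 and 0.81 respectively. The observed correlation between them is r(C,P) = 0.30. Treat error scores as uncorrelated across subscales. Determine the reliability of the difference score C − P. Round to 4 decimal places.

Var(C−P) = 9.9² + 8.7² − 2·9.9·8.7·0.30 = 173.7 − 51.678 = 122.022.
Because errors are independent across components, Cov(Tᵢ,Tⱼ) = Cov(Xᵢ,Xⱼ); the off-diagonal part of the true-score variance is the same as above.
True-score variance = [9.9²·0.87 + 8.7²·0.81] − 51.678 = 146.578 − 51.678 = 94.8996.
Reliability = 94.8996 / 122.022 = 0.7777.

0.7777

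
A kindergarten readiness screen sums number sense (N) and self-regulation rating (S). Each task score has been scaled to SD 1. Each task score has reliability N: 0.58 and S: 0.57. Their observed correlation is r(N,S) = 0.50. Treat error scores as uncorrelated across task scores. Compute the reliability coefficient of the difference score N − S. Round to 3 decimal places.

0.150

Var(N−S) = 1 + 1 − 2·0.50 = 2 − 1 = 1.
Because errors are independent across components, Cov(Tᵢ,Tⱼ) = Cov(Xᵢ,Xⱼ); the off-diagonal part of the true-score variance is the same as above.
True-score variance = [0.58 + 0.57] − 1 = 1.15 − 1 = 0.15.
Reliability = 0.15 / 1 = 0.150.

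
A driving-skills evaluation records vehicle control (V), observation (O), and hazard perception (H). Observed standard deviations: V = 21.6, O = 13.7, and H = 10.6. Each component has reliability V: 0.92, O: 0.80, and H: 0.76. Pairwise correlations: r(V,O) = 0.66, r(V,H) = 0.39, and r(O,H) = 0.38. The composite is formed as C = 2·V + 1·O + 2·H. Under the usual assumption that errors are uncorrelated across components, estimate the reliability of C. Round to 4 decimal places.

Var(C) = 2²·21.6² + 13.7² + 2²·10.6² + 2·[2·21.6·13.7·0.66 + 4·21.6·10.6·0.39 + 2·13.7·10.6·0.38] = 2503.37 + 1716.32 = 4219.69.
Under uncorrelated errors the observed covariances equal the true-score covariances, so only the own-variance terms attenuate.
True-score variance = [2²·21.6²·0.92 + 13.7²·0.80 + 2²·10.6²·0.76] + 1716.32 = 2208.67 + 1716.32 = 3924.99.
Reliability = 3924.99 / 4219.69 = 0.9302.

0.9302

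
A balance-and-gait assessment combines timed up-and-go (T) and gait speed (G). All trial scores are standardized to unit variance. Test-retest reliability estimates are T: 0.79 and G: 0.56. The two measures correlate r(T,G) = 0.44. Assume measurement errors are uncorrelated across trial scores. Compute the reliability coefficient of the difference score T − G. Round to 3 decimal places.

Var(T−G) = 1 + 1 − 2·0.44 = 2 − 0.88 = 1.12.
Under uncorrelated errors the observed covariances equal the true-score covariances, so only the own-variance terms attenuate.
True-score variance = [0.79 + 0.56] − 0.88 = 1.35 − 0.88 = 0.47.
Reliability = 0.47 / 1.12 = 0.420.

0.420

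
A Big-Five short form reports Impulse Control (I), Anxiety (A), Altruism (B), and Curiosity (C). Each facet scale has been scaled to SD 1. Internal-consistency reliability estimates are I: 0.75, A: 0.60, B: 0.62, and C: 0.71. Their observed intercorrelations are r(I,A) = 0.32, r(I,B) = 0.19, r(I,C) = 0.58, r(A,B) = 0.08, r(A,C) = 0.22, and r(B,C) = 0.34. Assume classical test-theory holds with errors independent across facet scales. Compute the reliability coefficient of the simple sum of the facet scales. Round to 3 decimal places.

0.823

Var(I+A+B+C) = 4 + 2·[0.32 + 0.19 + 0.58 + 0.08 + 0.22 + 0.34] = 4 + 3.46 = 7.46.
Because errors are independent across components, Cov(Tᵢ,Tⱼ) = Cov(Xᵢ,Xⱼ); the off-diagonal part of the true-score variance is the same as above.
True-score variance = [0.75 + 0.60 + 0.62 + 0.71] + 3.46 = 2.68 + 3.46 = 6.14.
Reliability = 6.14 / 7.46 = 0.823.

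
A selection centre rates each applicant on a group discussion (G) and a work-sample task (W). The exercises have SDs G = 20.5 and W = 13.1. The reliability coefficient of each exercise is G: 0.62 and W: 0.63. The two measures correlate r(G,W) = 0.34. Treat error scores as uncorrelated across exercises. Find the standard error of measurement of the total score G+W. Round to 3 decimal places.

14.940

Var(total) = 591.86 + 182.614 = 774.474.
True-score variance = 368.669 + 182.614 = 551.283, so reliability = 0.7118.
Error variance = 774.474 − 551.283 = 223.191; SEM = √223.191 = 14.940.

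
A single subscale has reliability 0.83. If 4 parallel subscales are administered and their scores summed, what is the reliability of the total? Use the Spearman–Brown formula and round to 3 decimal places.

ρ_k = kρ / (1 + (k−1)ρ) = 4·0.83 / (1 + 3·0.83) = 3.320 / 3.490 = 0.951.

0.951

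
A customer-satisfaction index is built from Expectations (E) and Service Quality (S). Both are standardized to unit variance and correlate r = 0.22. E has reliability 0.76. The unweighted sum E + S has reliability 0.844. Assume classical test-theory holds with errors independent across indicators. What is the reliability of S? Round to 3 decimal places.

0.859

Var(E+S) = 2 + 2·0.22 = 2.440.
True-score variance = ρ_E + ρ_S + 2·0.22, so 0.844 = (0.76 + ρ_S + 0.44) / 2.440.
ρ_S = 0.844·2.440 − 0.76 − 0.44 = 0.859.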